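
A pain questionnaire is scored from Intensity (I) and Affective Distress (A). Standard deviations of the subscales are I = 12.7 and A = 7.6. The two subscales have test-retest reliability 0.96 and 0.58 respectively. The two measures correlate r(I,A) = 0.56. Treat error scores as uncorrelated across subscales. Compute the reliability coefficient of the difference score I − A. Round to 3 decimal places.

Var(I−A) = 12.7² + 7.6² − 2·12.7·7.6·0.56 = 219.05 − 108.102 = 110.948.
With uncorrelated errors the cross-covariances are all true-score covariance, so they carry over unchanged; only the diagonal terms shrink to ρᵢσᵢ².
True-score variance = [12.7²·0.96 + 7.6²·0.58] − 108.102 = 188.339 − 108.102 = 80.2368.
Reliability = 80.2368 / 110.948 = 0.723.

0.723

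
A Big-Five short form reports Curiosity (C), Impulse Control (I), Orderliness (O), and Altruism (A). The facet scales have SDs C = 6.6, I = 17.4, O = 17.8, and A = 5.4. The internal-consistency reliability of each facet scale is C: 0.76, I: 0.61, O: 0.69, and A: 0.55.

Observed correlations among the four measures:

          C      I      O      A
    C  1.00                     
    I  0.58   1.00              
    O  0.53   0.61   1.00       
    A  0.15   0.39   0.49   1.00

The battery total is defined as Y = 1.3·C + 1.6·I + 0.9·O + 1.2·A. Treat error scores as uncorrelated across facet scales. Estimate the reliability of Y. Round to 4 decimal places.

Var(Y) = 1.3²·6.6² + 1.6²·17.4² + 0.9²·17.8² + 1.2²·5.4² + 2·[2.08·6.6·17.4·0.58 + 1.17·6.6·17.8·0.53 + 1.56·6.6·5.4·0.15 + 1.44·17.4·17.8·0.61 + 1.92·17.4·5.4·0.39 + 1.08·17.8·5.4·0.49] = 1147.31 + 1226.03 = 2373.34.
Under uncorrelated errors the observed covariances equal the true-score covariances, so only the own-variance terms attenuate.
True-score variance = [1.3²·6.6²·0.76 + 1.6²·17.4²·0.61 + 0.9²·17.8²·0.69 + 1.2²·5.4²·0.55] + 1226.03 = 728.915 + 1226.03 = 1954.94.
Reliability = 1954.94 / 2373.34 = 0.8237.

0.8237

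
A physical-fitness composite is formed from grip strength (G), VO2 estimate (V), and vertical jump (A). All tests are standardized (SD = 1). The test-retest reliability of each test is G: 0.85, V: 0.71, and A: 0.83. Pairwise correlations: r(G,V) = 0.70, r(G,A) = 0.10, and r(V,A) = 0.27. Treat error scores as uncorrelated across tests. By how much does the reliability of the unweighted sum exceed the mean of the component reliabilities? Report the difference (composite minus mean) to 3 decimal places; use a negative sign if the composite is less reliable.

0.085

Var(sum) = 3 + 2.14 = 5.14; true-score variance = 2.39 + 2.14 = 4.53; composite reliability = 0.8813.
Mean component reliability = 0.7967.
Difference = 0.8813 − 0.7967 = 0.085.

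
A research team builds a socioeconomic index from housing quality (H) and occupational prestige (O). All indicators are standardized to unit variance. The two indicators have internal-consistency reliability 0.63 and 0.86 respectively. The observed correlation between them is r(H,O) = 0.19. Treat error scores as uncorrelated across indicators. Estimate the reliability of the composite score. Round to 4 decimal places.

Var(H+O) = 2 + 2·[0.19] = 2 + 0.38 = 2.38.
With uncorrelated errors the cross-covariances are all true-score covariance, so they carry over unchanged; only the diagonal terms shrink to ρᵢσᵢ².
True-score variance = [0.63 + 0.86] + 0.38 = 1.49 + 0.38 = 1.87.
Reliability = 1.87 / 2.38 = 0.7857.

0.7857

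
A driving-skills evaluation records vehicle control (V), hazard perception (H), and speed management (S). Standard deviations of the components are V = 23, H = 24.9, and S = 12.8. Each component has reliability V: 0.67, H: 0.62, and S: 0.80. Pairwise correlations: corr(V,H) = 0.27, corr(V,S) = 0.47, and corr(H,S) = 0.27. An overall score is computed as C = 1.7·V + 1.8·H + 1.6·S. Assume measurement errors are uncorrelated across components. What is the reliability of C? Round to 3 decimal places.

Var(C) = 1.7²·23² + 1.8²·24.9² + 1.6²·12.8² + 2·[3.06·23·24.9·0.27 + 2.72·23·12.8·0.47 + 2.88·24.9·12.8·0.27] = 3957.07 + 2194.72 = 6151.8.
Because errors are independent across components, Cov(Tᵢ,Tⱼ) = Cov(Xᵢ,Xⱼ); the off-diagonal part of the true-score variance is the same as above.
True-score variance = [1.7²·23²·0.67 + 1.8²·24.9²·0.62 + 1.6²·12.8²·0.80] + 2194.72 = 2605.32 + 2194.72 = 4800.05.
Reliability = 4800.05 / 6151.8 = 0.780.

0.780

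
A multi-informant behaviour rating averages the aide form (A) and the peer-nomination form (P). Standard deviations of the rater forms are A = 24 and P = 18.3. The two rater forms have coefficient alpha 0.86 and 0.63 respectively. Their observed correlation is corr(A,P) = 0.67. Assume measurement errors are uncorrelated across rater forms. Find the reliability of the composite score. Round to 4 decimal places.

Var(A+P) = 24² + 18.3² + 2·[24·18.3·0.67] = 910.89 + 588.528 = 1499.42.
Because errors are independent across components, Cov(Tᵢ,Tⱼ) = Cov(Xᵢ,Xⱼ); the off-diagonal part of the true-score variance is the same as above.
True-score variance = [24²·0.86 + 18.3²·0.63] + 588.528 = 706.341 + 588.528 = 1294.87.
Reliability = 1294.87 / 1499.42 = 0.8636.

0.8636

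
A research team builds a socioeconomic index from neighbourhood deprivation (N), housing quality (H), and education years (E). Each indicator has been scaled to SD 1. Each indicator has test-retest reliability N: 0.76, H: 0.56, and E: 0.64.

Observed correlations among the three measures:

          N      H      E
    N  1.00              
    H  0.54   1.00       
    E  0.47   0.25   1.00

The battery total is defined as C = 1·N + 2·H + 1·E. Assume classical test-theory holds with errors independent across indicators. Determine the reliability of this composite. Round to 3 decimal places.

0.766

Var(C) = 1 + 2² + 1 + 2·[2·0.54 + 0.47 + 2·0.25] = 6 + 4.1 = 10.1.
Under uncorrelated errors the observed covariances equal the true-score covariances, so only the own-variance terms attenuate.
True-score variance = [0.76 + 2²·0.56 + 0.64] + 4.1 = 3.64 + 4.1 = 7.74.
Reliability = 7.74 / 10.1 = 0.766.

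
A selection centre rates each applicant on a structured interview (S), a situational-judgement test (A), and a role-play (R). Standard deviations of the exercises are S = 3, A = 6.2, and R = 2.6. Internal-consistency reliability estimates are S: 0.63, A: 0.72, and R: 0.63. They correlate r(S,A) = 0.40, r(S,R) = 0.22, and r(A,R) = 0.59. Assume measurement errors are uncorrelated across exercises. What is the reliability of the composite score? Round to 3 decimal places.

0.819

Var(S+A+R) = 3² + 6.2² + 2.6² + 2·[3·6.2·0.40 + 3·2.6·0.22 + 6.2·2.6·0.59] = 54.2 + 37.3336 = 91.5336.
Because errors are independent across components, Cov(Tᵢ,Tⱼ) = Cov(Xᵢ,Xⱼ); the off-diagonal part of the true-score variance is the same as above.
True-score variance = [3²·0.63 + 6.2²·0.72 + 2.6²·0.63] + 37.3336 = 37.6056 + 37.3336 = 74.9392.
Reliability = 74.9392 / 91.5336 = 0.819.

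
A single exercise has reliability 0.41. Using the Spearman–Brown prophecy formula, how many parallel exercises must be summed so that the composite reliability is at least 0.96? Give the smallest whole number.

k ≥ ρ*(1−ρ₁)/(ρ₁(1−ρ*)) = 0.96·0.59 / (0.41·0.04) = 34.537.
Smallest integer k = 35.

35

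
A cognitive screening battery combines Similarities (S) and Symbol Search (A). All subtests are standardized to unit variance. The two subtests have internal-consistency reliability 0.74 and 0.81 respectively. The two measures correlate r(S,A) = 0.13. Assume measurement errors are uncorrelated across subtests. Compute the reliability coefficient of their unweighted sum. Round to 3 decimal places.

0.801

Var(S+A) = 2 + 2·[0.13] = 2 + 0.26 = 2.26.
With uncorrelated errors the cross-covariances are all true-score covariance, so they carry over unchanged; only the diagonal terms shrink to ρᵢσᵢ².
True-score variance = [0.74 + 0.81] + 0.26 = 1.55 + 0.26 = 1.81.
Reliability = 1.81 / 2.26 = 0.801.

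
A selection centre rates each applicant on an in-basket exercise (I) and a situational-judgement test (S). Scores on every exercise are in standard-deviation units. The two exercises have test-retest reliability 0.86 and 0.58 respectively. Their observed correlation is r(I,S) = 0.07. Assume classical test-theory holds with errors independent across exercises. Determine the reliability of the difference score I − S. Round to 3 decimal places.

Var(I−S) = 1 + 1 − 2·0.07 = 2 − 0.14 = 1.86.
With uncorrelated errors the cross-covariances are all true-score covariance, so they carry over unchanged; only the diagonal terms shrink to ρᵢσᵢ².
True-score variance = [0.86 + 0.58] − 0.14 = 1.44 − 0.14 = 1.3.
Reliability = 1.3 / 1.86 = 0.699.

0.699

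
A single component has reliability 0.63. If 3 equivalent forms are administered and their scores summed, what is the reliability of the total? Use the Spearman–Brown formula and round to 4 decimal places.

0.8363

ρ_k = kρ / (1 + (k−1)ρ) = 3·0.63 / (1 + 2·0.63) = 1.890 / 2.260 = 0.8363.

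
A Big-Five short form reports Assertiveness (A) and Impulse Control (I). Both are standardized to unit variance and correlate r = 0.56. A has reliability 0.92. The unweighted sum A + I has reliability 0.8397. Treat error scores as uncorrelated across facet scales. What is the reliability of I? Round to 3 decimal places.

Var(A+I) = 2 + 2·0.56 = 3.120.
True-score variance = ρ_A + ρ_I + 2·0.56, so 0.8397 = (0.92 + ρ_I + 1.12) / 3.120.
ρ_I = 0.8397·3.120 − 0.92 − 1.12 = 0.580.

0.580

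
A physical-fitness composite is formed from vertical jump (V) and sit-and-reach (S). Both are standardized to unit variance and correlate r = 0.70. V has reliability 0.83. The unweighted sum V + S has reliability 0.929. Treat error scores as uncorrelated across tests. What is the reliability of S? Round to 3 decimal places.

0.929

Var(V+S) = 2 + 2·0.70 = 3.400.
True-score variance = ρ_V + ρ_S + 2·0.70, so 0.929 = (0.83 + ρ_S + 1.40) / 3.400.
ρ_S = 0.929·3.400 − 0.83 − 1.40 = 0.929.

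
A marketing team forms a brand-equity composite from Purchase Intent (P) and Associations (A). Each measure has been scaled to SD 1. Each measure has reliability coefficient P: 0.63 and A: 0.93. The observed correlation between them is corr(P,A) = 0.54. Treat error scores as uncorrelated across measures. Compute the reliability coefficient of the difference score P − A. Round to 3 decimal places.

Var(P−A) = 1 + 1 − 2·0.54 = 2 − 1.08 = 0.92.
Under uncorrelated errors the observed covariances equal the true-score covariances, so only the own-variance terms attenuate.
True-score variance = [0.63 + 0.93] − 1.08 = 1.56 − 1.08 = 0.48.
Reliability = 0.48 / 0.92 = 0.522.

0.522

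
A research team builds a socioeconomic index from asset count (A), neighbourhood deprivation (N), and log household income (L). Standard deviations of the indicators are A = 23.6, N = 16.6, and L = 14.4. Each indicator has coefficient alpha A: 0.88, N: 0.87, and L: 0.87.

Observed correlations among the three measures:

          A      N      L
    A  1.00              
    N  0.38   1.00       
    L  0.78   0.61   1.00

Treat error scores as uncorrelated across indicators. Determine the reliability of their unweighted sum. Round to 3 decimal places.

0.940

Var(A+N+L) = 23.6² + 16.6² + 14.4² + 2·[23.6·16.6·0.38 + 23.6·14.4·0.78 + 16.6·14.4·0.61] = 1039.88 + 1119.52 = 2159.4.
Under uncorrelated errors the observed covariances equal the true-score covariances, so only the own-variance terms attenuate.
True-score variance = [23.6²·0.88 + 16.6²·0.87 + 14.4²·0.87] + 1119.52 = 910.265 + 1119.52 = 2029.78.
Reliability = 2029.78 / 2159.4 = 0.940.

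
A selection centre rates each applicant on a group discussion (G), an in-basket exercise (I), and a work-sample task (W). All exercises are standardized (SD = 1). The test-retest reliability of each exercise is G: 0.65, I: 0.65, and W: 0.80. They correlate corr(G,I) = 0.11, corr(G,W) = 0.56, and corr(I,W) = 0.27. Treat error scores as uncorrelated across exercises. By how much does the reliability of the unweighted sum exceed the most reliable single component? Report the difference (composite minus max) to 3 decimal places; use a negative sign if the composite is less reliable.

0.016

Var(sum) = 3 + 1.88 = 4.88; true-score variance = 2.1 + 1.88 = 3.98; composite reliability = 0.8156.
Max component reliability = 0.8000.
Difference = 0.8156 − 0.8000 = 0.016.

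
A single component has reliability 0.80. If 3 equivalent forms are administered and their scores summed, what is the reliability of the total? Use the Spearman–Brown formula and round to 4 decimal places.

0.9231

ρ_k = kρ / (1 + (k−1)ρ) = 3·0.80 / (1 + 2·0.80) = 2.400 / 2.600 = 0.9231.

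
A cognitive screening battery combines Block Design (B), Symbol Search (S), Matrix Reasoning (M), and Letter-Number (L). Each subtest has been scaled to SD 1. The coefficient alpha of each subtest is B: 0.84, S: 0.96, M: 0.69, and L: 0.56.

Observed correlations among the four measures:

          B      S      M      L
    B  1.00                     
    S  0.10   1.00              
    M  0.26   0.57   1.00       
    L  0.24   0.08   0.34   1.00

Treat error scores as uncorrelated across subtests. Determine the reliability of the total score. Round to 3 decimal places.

Var(B+S+M+L) = 4 + 2·[0.10 + 0.26 + 0.24 + 0.57 + 0.08 + 0.34] = 4 + 3.18 = 7.18.
With uncorrelated errors the cross-covariances are all true-score covariance, so they carry over unchanged; only the diagonal terms shrink to ρᵢσᵢ².
True-score variance = [0.84 + 0.96 + 0.69 + 0.56] + 3.18 = 3.05 + 3.18 = 6.23.
Reliability = 6.23 / 7.18 = 0.868.

0.868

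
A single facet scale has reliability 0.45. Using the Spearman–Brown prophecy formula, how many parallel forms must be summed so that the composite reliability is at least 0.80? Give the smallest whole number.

k ≥ ρ*(1−ρ₁)/(ρ₁(1−ρ*)) = 0.80·0.55 / (0.45·0.20) = 4.889.
Smallest integer k = 5.

5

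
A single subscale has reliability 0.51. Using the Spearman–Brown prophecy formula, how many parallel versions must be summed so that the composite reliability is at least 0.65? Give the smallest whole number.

2

k ≥ ρ*(1−ρ₁)/(ρ₁(1−ρ*)) = 0.65·0.49 / (0.51·0.35) = 1.784.
Smallest integer k = 2.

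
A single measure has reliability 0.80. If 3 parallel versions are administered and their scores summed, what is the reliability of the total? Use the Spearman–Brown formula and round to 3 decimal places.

0.923

ρ_k = kρ / (1 + (k−1)ρ) = 3·0.80 / (1 + 2·0.80) = 2.400 / 2.600 = 0.923.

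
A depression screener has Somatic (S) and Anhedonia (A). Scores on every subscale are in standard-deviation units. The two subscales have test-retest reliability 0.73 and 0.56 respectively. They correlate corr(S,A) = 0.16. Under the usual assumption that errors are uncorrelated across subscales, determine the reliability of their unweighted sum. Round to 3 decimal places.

Var(S+A) = 2 + 2·[0.16] = 2 + 0.32 = 2.32.
Because errors are independent across components, Cov(Tᵢ,Tⱼ) = Cov(Xᵢ,Xⱼ); the off-diagonal part of the true-score variance is the same as above.
True-score variance = [0.73 + 0.56] + 0.32 = 1.29 + 0.32 = 1.61.
Reliability = 1.61 / 2.32 = 0.694.

0.694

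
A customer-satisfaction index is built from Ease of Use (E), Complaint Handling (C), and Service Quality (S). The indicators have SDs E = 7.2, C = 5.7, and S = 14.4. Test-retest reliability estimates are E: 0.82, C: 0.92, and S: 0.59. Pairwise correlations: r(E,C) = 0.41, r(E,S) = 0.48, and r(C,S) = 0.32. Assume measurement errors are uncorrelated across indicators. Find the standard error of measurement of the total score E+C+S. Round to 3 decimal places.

9.846

Var(total) = 291.69 + 185.717 = 477.407.
True-score variance = 194.742 + 185.717 = 380.459, so reliability = 0.7969.
Error variance = 477.407 − 380.459 = 96.948; SEM = √96.948 = 9.846.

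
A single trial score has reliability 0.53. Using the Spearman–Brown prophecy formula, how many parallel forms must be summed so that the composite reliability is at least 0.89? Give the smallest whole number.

8

k ≥ ρ*(1−ρ₁)/(ρ₁(1−ρ*)) = 0.89·0.47 / (0.53·0.11) = 7.175.
Smallest integer k = 8.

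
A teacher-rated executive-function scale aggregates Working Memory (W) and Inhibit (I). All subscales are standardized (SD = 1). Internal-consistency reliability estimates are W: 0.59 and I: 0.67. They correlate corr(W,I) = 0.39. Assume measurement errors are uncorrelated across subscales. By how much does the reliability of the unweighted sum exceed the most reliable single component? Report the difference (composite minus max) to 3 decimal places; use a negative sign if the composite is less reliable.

Var(sum) = 2 + 0.78 = 2.78; true-score variance = 1.26 + 0.78 = 2.04; composite reliability = 0.7338.
Max component reliability = 0.6700.
Difference = 0.7338 − 0.6700 = 0.064.

0.064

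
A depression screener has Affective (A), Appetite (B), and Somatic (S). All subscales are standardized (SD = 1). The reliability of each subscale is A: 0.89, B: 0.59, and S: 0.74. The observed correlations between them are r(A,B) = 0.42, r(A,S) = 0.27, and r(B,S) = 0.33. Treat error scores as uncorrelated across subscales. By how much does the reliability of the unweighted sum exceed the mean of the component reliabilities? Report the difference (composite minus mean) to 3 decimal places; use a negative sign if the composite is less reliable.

0.105

Var(sum) = 3 + 2.04 = 5.04; true-score variance = 2.22 + 2.04 = 4.26; composite reliability = 0.8452.
Mean component reliability = 0.7400.
Difference = 0.8452 − 0.7400 = 0.105.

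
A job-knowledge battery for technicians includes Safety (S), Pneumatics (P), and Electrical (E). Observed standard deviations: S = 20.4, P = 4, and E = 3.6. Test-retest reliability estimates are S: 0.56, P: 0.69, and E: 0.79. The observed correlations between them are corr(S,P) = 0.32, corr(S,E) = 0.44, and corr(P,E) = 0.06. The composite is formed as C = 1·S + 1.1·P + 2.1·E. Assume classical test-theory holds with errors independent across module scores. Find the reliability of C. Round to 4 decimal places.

Var(C) = 20.4² + 1.1²·4² + 2.1²·3.6² + 2·[1.1·20.4·4·0.32 + 2.1·20.4·3.6·0.44 + 2.31·4·3.6·0.06] = 492.674 + 197.155 = 689.829.
With uncorrelated errors the cross-covariances are all true-score covariance, so they carry over unchanged; only the diagonal terms shrink to ρᵢσᵢ².
True-score variance = [20.4²·0.56 + 1.1²·4²·0.69 + 2.1²·3.6²·0.79] + 197.155 = 291.559 + 197.155 = 488.715.
Reliability = 488.715 / 689.829 = 0.7085.

0.7085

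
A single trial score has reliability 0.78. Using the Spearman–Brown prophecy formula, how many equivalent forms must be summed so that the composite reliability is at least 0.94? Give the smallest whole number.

5

k ≥ ρ*(1−ρ₁)/(ρ₁(1−ρ*)) = 0.94·0.22 / (0.78·0.06) = 4.419.
Smallest integer k = 5.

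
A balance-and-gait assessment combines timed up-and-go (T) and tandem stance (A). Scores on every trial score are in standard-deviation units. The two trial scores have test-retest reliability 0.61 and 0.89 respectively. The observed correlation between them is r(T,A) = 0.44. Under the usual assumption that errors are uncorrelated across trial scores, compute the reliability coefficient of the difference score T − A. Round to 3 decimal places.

0.554

Var(T−A) = 1 + 1 − 2·0.44 = 2 − 0.88 = 1.12.
With uncorrelated errors the cross-covariances are all true-score covariance, so they carry over unchanged; only the diagonal terms shrink to ρᵢσᵢ².
True-score variance = [0.61 + 0.89] − 0.88 = 1.5 − 0.88 = 0.62.
Reliability = 0.62 / 1.12 = 0.554.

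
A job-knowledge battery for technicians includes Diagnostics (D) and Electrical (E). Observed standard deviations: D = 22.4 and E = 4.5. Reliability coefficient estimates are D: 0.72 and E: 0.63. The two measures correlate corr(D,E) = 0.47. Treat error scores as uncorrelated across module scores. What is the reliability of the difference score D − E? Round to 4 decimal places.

0.6536

Var(D−E) = 22.4² + 4.5² − 2·22.4·4.5·0.47 = 522.01 − 94.752 = 427.258.
Under uncorrelated errors the observed covariances equal the true-score covariances, so only the own-variance terms attenuate.
True-score variance = [22.4²·0.72 + 4.5²·0.63] − 94.752 = 374.025 − 94.752 = 279.273.
Reliability = 279.273 / 427.258 = 0.6536.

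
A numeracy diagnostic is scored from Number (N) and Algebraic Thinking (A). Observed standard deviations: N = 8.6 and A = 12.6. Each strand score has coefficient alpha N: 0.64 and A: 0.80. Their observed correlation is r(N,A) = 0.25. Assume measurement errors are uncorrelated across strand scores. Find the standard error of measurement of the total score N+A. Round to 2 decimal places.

7.64

Var(total) = 232.72 + 54.18 = 286.9.
True-score variance = 174.342 + 54.18 = 228.522, so reliability = 0.7965.
Error variance = 286.9 − 228.522 = 58.3776; SEM = √58.3776 = 7.64.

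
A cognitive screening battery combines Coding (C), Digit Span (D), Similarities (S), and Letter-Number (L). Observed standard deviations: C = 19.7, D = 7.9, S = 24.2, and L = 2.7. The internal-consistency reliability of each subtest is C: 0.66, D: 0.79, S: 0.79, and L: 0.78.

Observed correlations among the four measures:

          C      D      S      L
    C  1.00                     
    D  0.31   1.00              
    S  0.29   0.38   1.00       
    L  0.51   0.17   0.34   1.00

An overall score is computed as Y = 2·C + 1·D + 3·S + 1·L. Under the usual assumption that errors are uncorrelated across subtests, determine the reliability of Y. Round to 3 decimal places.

Var(Y) = 2²·19.7² + 7.9² + 3²·24.2² + 2.7² + 2·[2·19.7·7.9·0.31 + 6·19.7·24.2·0.29 + 2·19.7·2.7·0.51 + 3·7.9·24.2·0.38 + 7.9·2.7·0.17 + 3·24.2·2.7·0.34] = 6892.82 + 2536.98 = 9429.8.
Because errors are independent across components, Cov(Tᵢ,Tⱼ) = Cov(Xᵢ,Xⱼ); the off-diagonal part of the true-score variance is the same as above.
True-score variance = [2²·19.7²·0.66 + 7.9²·0.79 + 3²·24.2²·0.79 + 2.7²·0.78] + 2536.98 = 5243.45 + 2536.98 = 7780.43.
Reliability = 7780.43 / 9429.8 = 0.825.

0.825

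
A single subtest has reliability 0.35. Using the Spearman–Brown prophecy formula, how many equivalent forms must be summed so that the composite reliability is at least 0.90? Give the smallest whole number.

17

k ≥ ρ*(1−ρ₁)/(ρ₁(1−ρ*)) = 0.90·0.65 / (0.35·0.10) = 16.714.
Smallest integer k = 17.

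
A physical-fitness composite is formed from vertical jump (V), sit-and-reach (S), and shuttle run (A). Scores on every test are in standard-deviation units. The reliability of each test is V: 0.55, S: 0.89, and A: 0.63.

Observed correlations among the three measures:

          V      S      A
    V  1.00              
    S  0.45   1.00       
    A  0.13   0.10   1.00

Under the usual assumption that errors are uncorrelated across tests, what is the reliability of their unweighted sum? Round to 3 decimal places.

Var(V+S+A) = 3 + 2·[0.45 + 0.13 + 0.10] = 3 + 1.36 = 4.36.
Because errors are independent across components, Cov(Tᵢ,Tⱼ) = Cov(Xᵢ,Xⱼ); the off-diagonal part of the true-score variance is the same as above.
True-score variance = [0.55 + 0.89 + 0.63] + 1.36 = 2.07 + 1.36 = 3.43.
Reliability = 3.43 / 4.36 = 0.787.

0.787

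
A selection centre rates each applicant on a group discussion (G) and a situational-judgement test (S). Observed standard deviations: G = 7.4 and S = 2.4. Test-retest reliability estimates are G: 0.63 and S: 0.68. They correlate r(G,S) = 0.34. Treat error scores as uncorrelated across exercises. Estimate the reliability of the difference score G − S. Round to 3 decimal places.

Var(G−S) = 7.4² + 2.4² − 2·7.4·2.4·0.34 = 60.52 − 12.0768 = 48.4432.
Under uncorrelated errors the observed covariances equal the true-score covariances, so only the own-variance terms attenuate.
True-score variance = [7.4²·0.63 + 2.4²·0.68] − 12.0768 = 38.4156 − 12.0768 = 26.3388.
Reliability = 26.3388 / 48.4432 = 0.544.

0.544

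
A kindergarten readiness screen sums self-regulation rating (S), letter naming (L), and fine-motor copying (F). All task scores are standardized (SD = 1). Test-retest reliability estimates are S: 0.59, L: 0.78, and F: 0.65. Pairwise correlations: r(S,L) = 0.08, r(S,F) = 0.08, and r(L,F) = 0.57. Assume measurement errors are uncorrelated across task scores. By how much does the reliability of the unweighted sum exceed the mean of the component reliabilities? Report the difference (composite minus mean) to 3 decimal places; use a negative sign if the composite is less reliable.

0.107

Var(sum) = 3 + 1.46 = 4.46; true-score variance = 2.02 + 1.46 = 3.48; composite reliability = 0.7803.
Mean component reliability = 0.6733.
Difference = 0.7803 − 0.6733 = 0.107.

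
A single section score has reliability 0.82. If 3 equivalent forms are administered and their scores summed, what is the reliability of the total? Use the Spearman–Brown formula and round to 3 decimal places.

0.932

ρ_k = kρ / (1 + (k−1)ρ) = 3·0.82 / (1 + 2·0.82) = 2.460 / 2.640 = 0.932.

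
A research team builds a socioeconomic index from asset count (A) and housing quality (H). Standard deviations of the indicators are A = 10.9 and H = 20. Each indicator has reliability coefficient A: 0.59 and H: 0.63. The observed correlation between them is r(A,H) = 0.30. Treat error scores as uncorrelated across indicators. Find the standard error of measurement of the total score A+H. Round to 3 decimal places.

14.025

Var(total) = 518.81 + 130.8 = 649.61.
True-score variance = 322.098 + 130.8 = 452.898, so reliability = 0.6972.
Error variance = 649.61 − 452.898 = 196.712; SEM = √196.712 = 14.025.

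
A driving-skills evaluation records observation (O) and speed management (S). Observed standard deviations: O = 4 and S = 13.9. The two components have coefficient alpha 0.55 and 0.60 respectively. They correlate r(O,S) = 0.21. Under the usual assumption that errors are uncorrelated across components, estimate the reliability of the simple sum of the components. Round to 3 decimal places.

Var(O+S) = 4² + 13.9² + 2·[4·13.9·0.21] = 209.21 + 23.352 = 232.562.
With uncorrelated errors the cross-covariances are all true-score covariance, so they carry over unchanged; only the diagonal terms shrink to ρᵢσᵢ².
True-score variance = [4²·0.55 + 13.9²·0.60] + 23.352 = 124.726 + 23.352 = 148.078.
Reliability = 148.078 / 232.562 = 0.637.

0.637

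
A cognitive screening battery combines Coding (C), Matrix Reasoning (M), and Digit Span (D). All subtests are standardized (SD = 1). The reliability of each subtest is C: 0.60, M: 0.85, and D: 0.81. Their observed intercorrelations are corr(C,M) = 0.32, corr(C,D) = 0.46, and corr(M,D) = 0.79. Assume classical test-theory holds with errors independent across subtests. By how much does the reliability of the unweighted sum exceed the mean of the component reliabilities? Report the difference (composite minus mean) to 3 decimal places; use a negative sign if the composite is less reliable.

Var(sum) = 3 + 3.14 = 6.14; true-score variance = 2.26 + 3.14 = 5.4; composite reliability = 0.8795.
Mean component reliability = 0.7533.
Difference = 0.8795 − 0.7533 = 0.126.

0.126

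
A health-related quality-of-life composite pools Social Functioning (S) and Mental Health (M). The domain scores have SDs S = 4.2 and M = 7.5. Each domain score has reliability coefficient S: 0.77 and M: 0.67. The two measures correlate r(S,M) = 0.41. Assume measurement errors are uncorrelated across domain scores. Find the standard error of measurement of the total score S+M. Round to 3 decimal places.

4.756

Var(total) = 73.89 + 25.83 = 99.72.
True-score variance = 51.2703 + 25.83 = 77.1003, so reliability = 0.7732.
Error variance = 99.72 − 77.1003 = 22.6197; SEM = √22.6197 = 4.756.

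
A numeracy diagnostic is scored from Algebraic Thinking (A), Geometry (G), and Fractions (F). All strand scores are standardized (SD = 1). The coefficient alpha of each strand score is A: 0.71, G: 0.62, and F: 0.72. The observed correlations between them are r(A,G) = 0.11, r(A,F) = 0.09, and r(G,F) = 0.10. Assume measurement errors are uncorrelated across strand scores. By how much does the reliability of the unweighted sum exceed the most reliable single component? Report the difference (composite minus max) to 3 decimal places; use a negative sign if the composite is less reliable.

Var(sum) = 3 + 0.6 = 3.6; true-score variance = 2.05 + 0.6 = 2.65; composite reliability = 0.7361.
Max component reliability = 0.7200.
Difference = 0.7361 − 0.7200 = 0.016.

0.016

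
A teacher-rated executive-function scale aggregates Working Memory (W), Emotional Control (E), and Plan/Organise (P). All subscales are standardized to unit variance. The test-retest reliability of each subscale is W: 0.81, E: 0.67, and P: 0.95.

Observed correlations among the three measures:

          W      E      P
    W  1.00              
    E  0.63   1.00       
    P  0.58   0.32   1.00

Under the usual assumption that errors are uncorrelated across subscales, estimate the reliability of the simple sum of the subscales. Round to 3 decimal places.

Var(W+E+P) = 3 + 2·[0.63 + 0.58 + 0.32] = 3 + 3.06 = 6.06.
With uncorrelated errors the cross-covariances are all true-score covariance, so they carry over unchanged; only the diagonal terms shrink to ρᵢσᵢ².
True-score variance = [0.81 + 0.67 + 0.95] + 3.06 = 2.43 + 3.06 = 5.49.
Reliability = 5.49 / 6.06 = 0.906.

0.906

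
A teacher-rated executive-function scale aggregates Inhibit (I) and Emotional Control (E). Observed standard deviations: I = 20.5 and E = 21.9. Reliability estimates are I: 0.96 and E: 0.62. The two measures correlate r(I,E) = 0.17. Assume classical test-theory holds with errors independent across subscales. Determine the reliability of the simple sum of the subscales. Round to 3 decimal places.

0.811

Var(I+E) = 20.5² + 21.9² + 2·[20.5·21.9·0.17] = 899.86 + 152.643 = 1052.5.
With uncorrelated errors the cross-covariances are all true-score covariance, so they carry over unchanged; only the diagonal terms shrink to ρᵢσᵢ².
True-score variance = [20.5²·0.96 + 21.9²·0.62] + 152.643 = 700.798 + 152.643 = 853.441.
Reliability = 853.441 / 1052.5 = 0.811.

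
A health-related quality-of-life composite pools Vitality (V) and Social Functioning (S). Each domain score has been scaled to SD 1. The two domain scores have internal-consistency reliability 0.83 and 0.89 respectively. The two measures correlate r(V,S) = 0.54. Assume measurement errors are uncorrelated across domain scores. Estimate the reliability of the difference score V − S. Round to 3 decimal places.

0.696

Var(V−S) = 1 + 1 − 2·0.54 = 2 − 1.08 = 0.92.
With uncorrelated errors the cross-covariances are all true-score covariance, so they carry over unchanged; only the diagonal terms shrink to ρᵢσᵢ².
True-score variance = [0.83 + 0.89] − 1.08 = 1.72 − 1.08 = 0.64.
Reliability = 0.64 / 0.92 = 0.696.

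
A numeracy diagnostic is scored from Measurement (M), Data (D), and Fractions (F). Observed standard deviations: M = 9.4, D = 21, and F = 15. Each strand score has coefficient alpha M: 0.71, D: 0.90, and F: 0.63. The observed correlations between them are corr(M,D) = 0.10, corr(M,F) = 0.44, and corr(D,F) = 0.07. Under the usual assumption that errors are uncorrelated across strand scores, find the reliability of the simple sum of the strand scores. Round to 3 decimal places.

Var(M+D+F) = 9.4² + 21² + 15² + 2·[9.4·21·0.10 + 9.4·15·0.44 + 21·15·0.07] = 754.36 + 207.66 = 962.02.
With uncorrelated errors the cross-covariances are all true-score covariance, so they carry over unchanged; only the diagonal terms shrink to ρᵢσᵢ².
True-score variance = [9.4²·0.71 + 21²·0.90 + 15²·0.63] + 207.66 = 601.386 + 207.66 = 809.046.
Reliability = 809.046 / 962.02 = 0.841.

0.841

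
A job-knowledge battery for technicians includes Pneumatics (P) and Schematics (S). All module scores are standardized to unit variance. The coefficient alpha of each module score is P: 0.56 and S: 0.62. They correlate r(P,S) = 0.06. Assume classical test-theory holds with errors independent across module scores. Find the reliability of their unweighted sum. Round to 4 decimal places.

0.6132

Var(P+S) = 2 + 2·[0.06] = 2 + 0.12 = 2.12.
With uncorrelated errors the cross-covariances are all true-score covariance, so they carry over unchanged; only the diagonal terms shrink to ρᵢσᵢ².
True-score variance = [0.56 + 0.62] + 0.12 = 1.18 + 0.12 = 1.3.
Reliability = 1.3 / 2.12 = 0.6132.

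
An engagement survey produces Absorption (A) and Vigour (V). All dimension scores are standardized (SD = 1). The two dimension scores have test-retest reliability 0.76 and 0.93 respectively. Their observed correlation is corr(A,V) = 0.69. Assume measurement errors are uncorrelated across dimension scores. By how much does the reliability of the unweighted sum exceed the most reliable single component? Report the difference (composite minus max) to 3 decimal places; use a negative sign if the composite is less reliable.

Var(sum) = 2 + 1.38 = 3.38; true-score variance = 1.69 + 1.38 = 3.07; composite reliability = 0.9083.
Max component reliability = 0.9300.
Difference = 0.9083 − 0.9300 = -0.022.

-0.022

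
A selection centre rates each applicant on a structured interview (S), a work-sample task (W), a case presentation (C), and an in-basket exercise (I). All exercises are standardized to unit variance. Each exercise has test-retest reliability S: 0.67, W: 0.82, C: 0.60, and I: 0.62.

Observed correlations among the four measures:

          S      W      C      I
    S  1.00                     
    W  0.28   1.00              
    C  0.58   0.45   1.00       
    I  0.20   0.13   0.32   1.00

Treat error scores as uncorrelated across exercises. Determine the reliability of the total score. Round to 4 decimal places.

Var(S+W+C+I) = 4 + 2·[0.28 + 0.58 + 0.20 + 0.45 + 0.13 + 0.32] = 4 + 3.92 = 7.92.
Because errors are independent across components, Cov(Tᵢ,Tⱼ) = Cov(Xᵢ,Xⱼ); the off-diagonal part of the true-score variance is the same as above.
True-score variance = [0.67 + 0.82 + 0.60 + 0.62] + 3.92 = 2.71 + 3.92 = 6.63.
Reliability = 6.63 / 7.92 = 0.8371.

0.8371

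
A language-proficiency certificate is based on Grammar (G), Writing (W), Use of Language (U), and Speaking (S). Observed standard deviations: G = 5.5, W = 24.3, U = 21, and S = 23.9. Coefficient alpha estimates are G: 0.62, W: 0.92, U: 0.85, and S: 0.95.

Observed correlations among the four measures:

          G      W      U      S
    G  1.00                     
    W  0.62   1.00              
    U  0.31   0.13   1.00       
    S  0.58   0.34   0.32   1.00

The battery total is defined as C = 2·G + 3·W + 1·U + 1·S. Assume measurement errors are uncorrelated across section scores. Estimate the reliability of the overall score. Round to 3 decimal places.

0.942

Var(C) = 2²·5.5² + 3²·24.3² + 21² + 23.9² + 2·[6·5.5·24.3·0.62 + 2·5.5·21·0.31 + 2·5.5·23.9·0.58 + 3·24.3·21·0.13 + 3·24.3·23.9·0.34 + 21·23.9·0.32] = 6447.62 + 3346.56 = 9794.18.
Because errors are independent across components, Cov(Tᵢ,Tⱼ) = Cov(Xᵢ,Xⱼ); the off-diagonal part of the true-score variance is the same as above.
True-score variance = [2²·5.5²·0.62 + 3²·24.3²·0.92 + 21²·0.85 + 23.9²·0.95] + 3346.56 = 5881.78 + 3346.56 = 9228.34.
Reliability = 9228.34 / 9794.18 = 0.942.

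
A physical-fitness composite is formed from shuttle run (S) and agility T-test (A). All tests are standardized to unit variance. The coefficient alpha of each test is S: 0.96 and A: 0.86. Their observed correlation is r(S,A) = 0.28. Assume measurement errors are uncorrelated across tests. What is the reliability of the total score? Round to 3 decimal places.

0.930

Var(S+A) = 2 + 2·[0.28] = 2 + 0.56 = 2.56.
Because errors are independent across components, Cov(Tᵢ,Tⱼ) = Cov(Xᵢ,Xⱼ); the off-diagonal part of the true-score variance is the same as above.
True-score variance = [0.96 + 0.86] + 0.56 = 1.82 + 0.56 = 2.38.
Reliability = 2.38 / 2.56 = 0.930.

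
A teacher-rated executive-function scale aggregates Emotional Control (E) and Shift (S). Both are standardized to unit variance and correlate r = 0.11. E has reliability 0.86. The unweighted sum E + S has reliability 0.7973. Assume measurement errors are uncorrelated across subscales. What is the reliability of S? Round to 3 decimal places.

0.690

Var(E+S) = 2 + 2·0.11 = 2.220.
True-score variance = ρ_E + ρ_S + 2·0.11, so 0.7973 = (0.86 + ρ_S + 0.22) / 2.220.
ρ_S = 0.7973·2.220 − 0.86 − 0.22 = 0.690.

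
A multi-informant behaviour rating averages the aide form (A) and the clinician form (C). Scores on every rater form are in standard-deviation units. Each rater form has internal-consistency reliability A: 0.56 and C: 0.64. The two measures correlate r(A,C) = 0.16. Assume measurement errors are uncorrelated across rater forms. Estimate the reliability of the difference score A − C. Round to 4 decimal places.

0.5238

Var(A−C) = 1 + 1 − 2·0.16 = 2 − 0.32 = 1.68.
With uncorrelated errors the cross-covariances are all true-score covariance, so they carry over unchanged; only the diagonal terms shrink to ρᵢσᵢ².
True-score variance = [0.56 + 0.64] − 0.32 = 1.2 − 0.32 = 0.88.
Reliability = 0.88 / 1.68 = 0.5238.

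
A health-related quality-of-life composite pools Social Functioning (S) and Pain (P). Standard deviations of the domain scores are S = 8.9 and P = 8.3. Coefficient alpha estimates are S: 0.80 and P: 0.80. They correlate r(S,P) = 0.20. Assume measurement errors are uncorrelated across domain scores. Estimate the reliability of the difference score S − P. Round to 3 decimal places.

0.750

Var(S−P) = 8.9² + 8.3² − 2·8.9·8.3·0.20 = 148.1 − 29.548 = 118.552.
Because errors are independent across components, Cov(Tᵢ,Tⱼ) = Cov(Xᵢ,Xⱼ); the off-diagonal part of the true-score variance is the same as above.
True-score variance = [8.9²·0.80 + 8.3²·0.80] − 29.548 = 118.48 − 29.548 = 88.932.
Reliability = 88.932 / 118.552 = 0.750.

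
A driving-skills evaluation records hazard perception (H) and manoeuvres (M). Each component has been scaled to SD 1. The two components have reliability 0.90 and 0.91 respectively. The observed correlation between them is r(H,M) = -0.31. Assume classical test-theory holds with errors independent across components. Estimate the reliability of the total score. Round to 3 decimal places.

Var(H+M) = 2 + 2·[(-0.31)] = 2 − 0.62 = 1.38.
Because errors are independent across components, Cov(Tᵢ,Tⱼ) = Cov(Xᵢ,Xⱼ); the off-diagonal part of the true-score variance is the same as above.
True-score variance = [0.90 + 0.91] − 0.62 = 1.81 − 0.62 = 1.19.
Reliability = 1.19 / 1.38 = 0.862.

0.862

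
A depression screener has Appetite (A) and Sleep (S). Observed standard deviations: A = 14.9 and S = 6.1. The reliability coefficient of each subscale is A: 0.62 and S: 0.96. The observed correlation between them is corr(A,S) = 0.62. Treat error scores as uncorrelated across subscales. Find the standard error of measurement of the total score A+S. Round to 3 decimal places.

Var(total) = 259.22 + 112.704 = 371.924.
True-score variance = 173.368 + 112.704 = 286.071, so reliability = 0.7692.
Error variance = 371.924 − 286.071 = 85.8522; SEM = √85.8522 = 9.266.

9.266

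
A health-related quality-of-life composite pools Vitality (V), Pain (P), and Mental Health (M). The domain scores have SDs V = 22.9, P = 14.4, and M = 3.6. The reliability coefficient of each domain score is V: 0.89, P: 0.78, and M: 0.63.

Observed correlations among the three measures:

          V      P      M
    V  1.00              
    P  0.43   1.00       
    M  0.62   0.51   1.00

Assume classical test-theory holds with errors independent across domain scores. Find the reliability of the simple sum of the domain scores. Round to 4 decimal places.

Var(V+P+M) = 22.9² + 14.4² + 3.6² + 2·[22.9·14.4·0.43 + 22.9·3.6·0.62 + 14.4·3.6·0.51] = 744.73 + 438.696 = 1183.43.
With uncorrelated errors the cross-covariances are all true-score covariance, so they carry over unchanged; only the diagonal terms shrink to ρᵢσᵢ².
True-score variance = [22.9²·0.89 + 14.4²·0.78 + 3.6²·0.63] + 438.696 = 636.63 + 438.696 = 1075.33.
Reliability = 1075.33 / 1183.43 = 0.9087.

0.9087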